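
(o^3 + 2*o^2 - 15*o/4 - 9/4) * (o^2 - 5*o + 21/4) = o^5 - 3*o^4 - 17*o^3/2 + 27*o^2 - 135*o/16 - 189/16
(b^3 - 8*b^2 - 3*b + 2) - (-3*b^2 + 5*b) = b^3 - 5*b^2 - 8*b + 2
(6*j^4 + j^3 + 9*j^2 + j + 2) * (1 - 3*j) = -18*j^5 + 3*j^4 - 26*j^3 + 6*j^2 - 5*j + 2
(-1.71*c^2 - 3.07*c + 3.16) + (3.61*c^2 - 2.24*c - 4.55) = 1.9*c^2 - 5.31*c - 1.39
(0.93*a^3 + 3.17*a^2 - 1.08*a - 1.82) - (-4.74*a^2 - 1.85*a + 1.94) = 0.93*a^3 + 7.91*a^2 + 0.77*a - 3.76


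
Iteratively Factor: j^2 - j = (j - 1)*(j)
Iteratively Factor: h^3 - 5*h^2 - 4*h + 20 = (h - 2)*(h^2 - 3*h - 10) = (h - 2)*(h + 2)*(h - 5)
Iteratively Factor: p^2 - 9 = (p - 3)*(p + 3)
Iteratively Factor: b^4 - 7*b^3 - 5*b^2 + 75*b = (b)*(b^3 - 7*b^2 - 5*b + 75) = b*(b + 3)*(b^2 - 10*b + 25) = b*(b - 5)*(b + 3)*(b - 5)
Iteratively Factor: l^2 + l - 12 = (l + 4)*(l - 3)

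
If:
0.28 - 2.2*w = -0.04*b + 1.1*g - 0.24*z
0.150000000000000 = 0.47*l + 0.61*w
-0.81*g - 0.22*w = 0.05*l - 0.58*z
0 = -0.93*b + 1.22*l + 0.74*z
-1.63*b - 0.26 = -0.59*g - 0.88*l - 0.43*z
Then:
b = -0.49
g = -0.45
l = -0.05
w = 0.29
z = -0.53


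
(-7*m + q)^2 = 49*m^2 - 14*m*q + q^2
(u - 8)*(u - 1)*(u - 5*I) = u^3 - 9*u^2 - 5*I*u^2 + 8*u + 45*I*u - 40*I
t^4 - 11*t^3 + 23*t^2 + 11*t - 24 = (t - 8)*(t - 3)*(t - 1)*(t + 1)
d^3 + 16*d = d*(d - 4*I)*(d + 4*I)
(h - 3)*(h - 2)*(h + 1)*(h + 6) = h^4 + 2*h^3 - 23*h^2 + 12*h + 36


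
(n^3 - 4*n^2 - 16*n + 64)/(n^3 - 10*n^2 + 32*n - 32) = (n + 4)/(n - 2)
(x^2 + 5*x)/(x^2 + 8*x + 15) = x/(x + 3)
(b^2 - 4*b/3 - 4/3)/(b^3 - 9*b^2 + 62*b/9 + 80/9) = 3*(b - 2)/(3*b^2 - 29*b + 40)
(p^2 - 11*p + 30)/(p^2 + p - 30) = (p - 6)/(p + 6)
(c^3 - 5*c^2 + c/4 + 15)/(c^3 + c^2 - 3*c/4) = (2*c^2 - 13*c + 20)/(c*(2*c - 1))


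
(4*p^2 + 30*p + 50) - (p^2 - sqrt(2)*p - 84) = 3*p^2 + sqrt(2)*p + 30*p + 134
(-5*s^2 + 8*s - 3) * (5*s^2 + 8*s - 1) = -25*s^4 + 54*s^2 - 32*s + 3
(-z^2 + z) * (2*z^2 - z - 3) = -2*z^4 + 3*z^3 + 2*z^2 - 3*z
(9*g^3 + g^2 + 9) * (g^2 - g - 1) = 9*g^5 - 8*g^4 - 10*g^3 + 8*g^2 - 9*g - 9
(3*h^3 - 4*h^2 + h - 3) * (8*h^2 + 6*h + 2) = 24*h^5 - 14*h^4 - 10*h^3 - 26*h^2 - 16*h - 6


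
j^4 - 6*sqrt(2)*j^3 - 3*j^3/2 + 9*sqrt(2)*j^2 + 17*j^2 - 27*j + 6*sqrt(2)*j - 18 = (j - 2)*(j + 1/2)*(j - 3*sqrt(2))^2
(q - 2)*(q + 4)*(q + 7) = q^3 + 9*q^2 + 6*q - 56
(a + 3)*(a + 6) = a^2 + 9*a + 18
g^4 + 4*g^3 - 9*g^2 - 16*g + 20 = (g - 2)*(g - 1)*(g + 2)*(g + 5)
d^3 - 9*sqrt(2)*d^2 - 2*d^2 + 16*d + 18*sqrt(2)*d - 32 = (d - 2)*(d - 8*sqrt(2))*(d - sqrt(2))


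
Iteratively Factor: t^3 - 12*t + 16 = (t - 2)*(t^2 + 2*t - 8) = (t - 2)*(t + 4)*(t - 2)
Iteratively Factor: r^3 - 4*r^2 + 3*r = (r - 3)*(r^2 - r) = (r - 3)*(r - 1)*(r)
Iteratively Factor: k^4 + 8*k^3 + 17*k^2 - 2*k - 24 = (k + 3)*(k^3 + 5*k^2 + 2*k - 8) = (k - 1)*(k + 3)*(k^2 + 6*k + 8) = (k - 1)*(k + 3)*(k + 4)*(k + 2)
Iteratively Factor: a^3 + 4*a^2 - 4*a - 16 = (a + 2)*(a^2 + 2*a - 8) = (a + 2)*(a + 4)*(a - 2)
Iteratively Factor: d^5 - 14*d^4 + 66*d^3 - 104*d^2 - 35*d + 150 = (d + 1)*(d^4 - 15*d^3 + 81*d^2 - 185*d + 150) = (d - 5)*(d + 1)*(d^3 - 10*d^2 + 31*d - 30) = (d - 5)*(d - 2)*(d + 1)*(d^2 - 8*d + 15) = (d - 5)^2*(d - 2)*(d + 1)*(d - 3)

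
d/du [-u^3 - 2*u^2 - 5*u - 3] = -3*u^2 - 4*u - 5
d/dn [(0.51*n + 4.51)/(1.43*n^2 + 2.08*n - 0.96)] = (0.7293*n^2 + 1.0608*n - (0.51*n + 4.51)*(2.86*n + 2.08) - 0.4896)/(1.43*n^2 + 2.08*n - 0.96)^2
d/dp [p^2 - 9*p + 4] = 2*p - 9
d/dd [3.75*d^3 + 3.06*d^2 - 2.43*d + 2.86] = 11.25*d^2 + 6.12*d - 2.43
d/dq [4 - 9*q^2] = -18*q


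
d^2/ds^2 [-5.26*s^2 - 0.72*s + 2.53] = -10.5200000000000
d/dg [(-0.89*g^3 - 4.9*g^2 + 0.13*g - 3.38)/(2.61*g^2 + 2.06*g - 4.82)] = (-2.3229*g^4 - 3.6668*g^3 + 2.4361*g^2 + 64.8796*g + 6.3362)/(6.8121*g^4 + 10.7532*g^3 - 20.9168*g^2 - 19.8584*g + 23.2324)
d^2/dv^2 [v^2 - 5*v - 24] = 2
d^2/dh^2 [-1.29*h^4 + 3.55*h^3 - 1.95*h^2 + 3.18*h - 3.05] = -15.48*h^2 + 21.3*h - 3.9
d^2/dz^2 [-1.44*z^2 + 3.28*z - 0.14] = -2.88000000000000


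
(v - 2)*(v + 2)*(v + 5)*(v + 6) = v^4 + 11*v^3 + 26*v^2 - 44*v - 120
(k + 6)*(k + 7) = k^2 + 13*k + 42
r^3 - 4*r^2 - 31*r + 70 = (r - 7)*(r - 2)*(r + 5)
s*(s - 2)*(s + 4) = s^3 + 2*s^2 - 8*s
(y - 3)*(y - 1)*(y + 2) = y^3 - 2*y^2 - 5*y + 6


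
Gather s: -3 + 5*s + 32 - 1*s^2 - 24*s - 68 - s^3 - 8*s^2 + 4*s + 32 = -s^3 - 9*s^2 - 15*s - 7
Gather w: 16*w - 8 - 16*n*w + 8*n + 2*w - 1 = 8*n + w*(18 - 16*n) - 9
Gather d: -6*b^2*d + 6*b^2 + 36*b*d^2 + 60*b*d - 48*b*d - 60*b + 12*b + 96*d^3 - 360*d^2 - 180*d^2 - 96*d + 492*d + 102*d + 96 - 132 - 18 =6*b^2 - 48*b + 96*d^3 + d^2*(36*b - 540) + d*(-6*b^2 + 12*b + 498) - 54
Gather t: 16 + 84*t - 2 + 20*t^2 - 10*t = 20*t^2 + 74*t + 14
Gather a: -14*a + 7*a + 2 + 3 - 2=3 - 7*a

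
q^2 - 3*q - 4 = (q - 4)*(q + 1)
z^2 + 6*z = z*(z + 6)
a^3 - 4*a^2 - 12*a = a*(a - 6)*(a + 2)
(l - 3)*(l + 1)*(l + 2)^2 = l^4 + 2*l^3 - 7*l^2 - 20*l - 12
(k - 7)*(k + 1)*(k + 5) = k^3 - k^2 - 37*k - 35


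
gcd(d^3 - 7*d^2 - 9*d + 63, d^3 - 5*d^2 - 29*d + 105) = d^2 - 10*d + 21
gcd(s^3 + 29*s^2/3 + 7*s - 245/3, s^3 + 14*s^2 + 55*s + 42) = s + 7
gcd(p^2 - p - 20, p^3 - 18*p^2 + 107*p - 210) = p - 5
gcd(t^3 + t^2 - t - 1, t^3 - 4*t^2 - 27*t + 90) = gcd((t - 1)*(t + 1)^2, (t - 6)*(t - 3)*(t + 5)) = 1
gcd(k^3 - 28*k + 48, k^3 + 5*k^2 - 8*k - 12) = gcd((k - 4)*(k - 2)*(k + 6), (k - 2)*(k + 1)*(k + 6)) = k^2 + 4*k - 12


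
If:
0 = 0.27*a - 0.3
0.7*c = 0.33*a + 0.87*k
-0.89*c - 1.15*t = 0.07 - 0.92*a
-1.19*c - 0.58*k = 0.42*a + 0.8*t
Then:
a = 1.11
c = -0.85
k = -1.11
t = 1.49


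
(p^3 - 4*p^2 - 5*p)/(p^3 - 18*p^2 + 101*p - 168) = p*(p^2 - 4*p - 5)/(p^3 - 18*p^2 + 101*p - 168)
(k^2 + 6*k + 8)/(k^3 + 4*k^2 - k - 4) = (k + 2)/(k^2 - 1)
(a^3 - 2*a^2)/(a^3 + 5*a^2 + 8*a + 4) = a^2*(a - 2)/(a^3 + 5*a^2 + 8*a + 4)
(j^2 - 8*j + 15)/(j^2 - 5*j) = (j - 3)/j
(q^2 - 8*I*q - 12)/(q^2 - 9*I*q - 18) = (q - 2*I)/(q - 3*I)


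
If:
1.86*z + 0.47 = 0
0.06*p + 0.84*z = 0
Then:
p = 3.54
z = -0.25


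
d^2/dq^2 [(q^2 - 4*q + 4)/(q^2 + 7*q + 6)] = 2*(-11*q^3 - 6*q^2 + 156*q + 376)/(q^6 + 21*q^5 + 165*q^4 + 595*q^3 + 990*q^2 + 756*q + 216)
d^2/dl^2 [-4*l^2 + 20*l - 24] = -8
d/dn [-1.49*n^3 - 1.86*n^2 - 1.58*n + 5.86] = -4.47*n^2 - 3.72*n - 1.58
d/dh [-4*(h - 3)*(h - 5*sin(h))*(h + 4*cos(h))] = 4*(h - 3)*(h - 5*sin(h))*(4*sin(h) - 1) + 4*(h - 3)*(h + 4*cos(h))*(5*cos(h) - 1) - 4*(h - 5*sin(h))*(h + 4*cos(h))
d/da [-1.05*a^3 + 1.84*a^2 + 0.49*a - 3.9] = -3.15*a^2 + 3.68*a + 0.49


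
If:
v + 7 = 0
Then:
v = -7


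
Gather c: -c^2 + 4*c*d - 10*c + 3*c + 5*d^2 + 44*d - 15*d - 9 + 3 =-c^2 + c*(4*d - 7) + 5*d^2 + 29*d - 6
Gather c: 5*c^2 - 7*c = 5*c^2 - 7*c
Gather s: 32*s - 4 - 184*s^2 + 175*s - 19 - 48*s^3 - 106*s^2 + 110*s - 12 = -48*s^3 - 290*s^2 + 317*s - 35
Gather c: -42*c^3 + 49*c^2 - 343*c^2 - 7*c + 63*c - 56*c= -42*c^3 - 294*c^2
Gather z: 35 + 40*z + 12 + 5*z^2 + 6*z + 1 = 5*z^2 + 46*z + 48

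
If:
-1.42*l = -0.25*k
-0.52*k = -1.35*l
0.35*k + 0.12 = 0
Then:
No Solution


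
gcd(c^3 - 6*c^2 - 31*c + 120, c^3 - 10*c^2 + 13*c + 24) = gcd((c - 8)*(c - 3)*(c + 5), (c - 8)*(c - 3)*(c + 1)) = c^2 - 11*c + 24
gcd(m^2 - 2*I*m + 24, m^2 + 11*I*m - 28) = m + 4*I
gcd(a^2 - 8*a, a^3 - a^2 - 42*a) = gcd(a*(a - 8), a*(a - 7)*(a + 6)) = a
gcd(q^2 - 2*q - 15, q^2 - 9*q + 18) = 1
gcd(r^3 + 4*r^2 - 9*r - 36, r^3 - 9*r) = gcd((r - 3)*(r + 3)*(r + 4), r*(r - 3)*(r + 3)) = r^2 - 9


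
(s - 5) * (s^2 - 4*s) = s^3 - 9*s^2 + 20*s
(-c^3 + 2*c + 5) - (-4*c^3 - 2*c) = 3*c^3 + 4*c + 5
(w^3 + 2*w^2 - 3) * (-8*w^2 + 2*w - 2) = -8*w^5 - 14*w^4 + 2*w^3 + 20*w^2 - 6*w + 6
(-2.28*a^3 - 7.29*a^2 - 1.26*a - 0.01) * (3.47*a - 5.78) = -7.9116*a^4 - 12.1179*a^3 + 37.764*a^2 + 7.2481*a + 0.0578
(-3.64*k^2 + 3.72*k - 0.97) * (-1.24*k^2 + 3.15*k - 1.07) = 4.5136*k^4 - 16.0788*k^3 + 16.8156*k^2 - 7.0359*k + 1.0379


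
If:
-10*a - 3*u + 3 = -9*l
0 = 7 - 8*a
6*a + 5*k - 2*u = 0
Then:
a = 7/8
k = 2*u/5 - 21/20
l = u/3 + 23/36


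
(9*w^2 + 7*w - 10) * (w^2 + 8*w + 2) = 9*w^4 + 79*w^3 + 64*w^2 - 66*w - 20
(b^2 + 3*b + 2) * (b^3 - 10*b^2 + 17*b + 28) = b^5 - 7*b^4 - 11*b^3 + 59*b^2 + 118*b + 56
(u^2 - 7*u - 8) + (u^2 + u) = 2*u^2 - 6*u - 8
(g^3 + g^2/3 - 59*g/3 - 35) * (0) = 0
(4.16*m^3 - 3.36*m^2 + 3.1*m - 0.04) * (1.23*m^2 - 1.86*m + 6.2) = 5.1168*m^5 - 11.8704*m^4 + 35.8546*m^3 - 26.6472*m^2 + 19.2944*m - 0.248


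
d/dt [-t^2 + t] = 1 - 2*t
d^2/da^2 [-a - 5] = 0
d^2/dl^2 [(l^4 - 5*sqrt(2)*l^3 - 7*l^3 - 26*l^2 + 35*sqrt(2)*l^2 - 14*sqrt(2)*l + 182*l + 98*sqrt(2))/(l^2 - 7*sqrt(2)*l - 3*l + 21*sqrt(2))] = 2*(l^6 - 21*sqrt(2)*l^5 - 9*l^5 + 189*sqrt(2)*l^4 + 321*l^4 - 2717*l^3 - 1277*sqrt(2)*l^3 + 8946*l^2 + 7665*sqrt(2)*l^2 - 25578*sqrt(2)*l - 20874*l + 32928 + 48706*sqrt(2))/(l^6 - 21*sqrt(2)*l^5 - 9*l^5 + 189*sqrt(2)*l^4 + 321*l^4 - 2673*l^3 - 1253*sqrt(2)*l^3 + 7938*l^2 + 6741*sqrt(2)*l^2 - 18522*sqrt(2)*l - 7938*l + 18522*sqrt(2))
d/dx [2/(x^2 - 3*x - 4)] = 2*(3 - 2*x)/(-x^2 + 3*x + 4)^2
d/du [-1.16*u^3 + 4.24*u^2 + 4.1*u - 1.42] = -3.48*u^2 + 8.48*u + 4.1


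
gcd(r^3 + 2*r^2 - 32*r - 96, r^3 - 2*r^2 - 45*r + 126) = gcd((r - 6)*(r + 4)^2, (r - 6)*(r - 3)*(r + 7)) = r - 6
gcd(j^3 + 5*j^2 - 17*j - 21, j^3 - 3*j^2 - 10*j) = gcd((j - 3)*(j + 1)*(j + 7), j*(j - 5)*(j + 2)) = 1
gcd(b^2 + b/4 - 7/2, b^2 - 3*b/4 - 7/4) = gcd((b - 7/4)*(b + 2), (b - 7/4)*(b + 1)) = b - 7/4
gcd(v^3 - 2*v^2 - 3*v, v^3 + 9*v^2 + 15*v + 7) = v + 1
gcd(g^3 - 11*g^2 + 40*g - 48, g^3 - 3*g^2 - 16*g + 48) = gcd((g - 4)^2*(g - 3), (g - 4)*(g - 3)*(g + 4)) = g^2 - 7*g + 12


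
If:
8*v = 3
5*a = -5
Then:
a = -1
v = 3/8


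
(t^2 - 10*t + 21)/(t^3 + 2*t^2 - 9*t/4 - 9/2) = 4*(t^2 - 10*t + 21)/(4*t^3 + 8*t^2 - 9*t - 18)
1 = 1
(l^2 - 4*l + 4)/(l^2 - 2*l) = (l - 2)/l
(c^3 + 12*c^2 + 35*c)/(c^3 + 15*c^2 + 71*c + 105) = c/(c + 3)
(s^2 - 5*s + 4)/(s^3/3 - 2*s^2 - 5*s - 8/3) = 3*(-s^2 + 5*s - 4)/(-s^3 + 6*s^2 + 15*s + 8)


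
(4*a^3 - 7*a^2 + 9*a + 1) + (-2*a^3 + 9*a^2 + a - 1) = 2*a^3 + 2*a^2 + 10*a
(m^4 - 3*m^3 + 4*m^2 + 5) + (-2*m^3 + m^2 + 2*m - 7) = m^4 - 5*m^3 + 5*m^2 + 2*m - 2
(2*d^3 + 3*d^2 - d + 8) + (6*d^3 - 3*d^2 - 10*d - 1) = 8*d^3 - 11*d + 7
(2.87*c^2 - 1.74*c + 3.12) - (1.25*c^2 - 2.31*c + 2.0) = 1.62*c^2 + 0.57*c + 1.12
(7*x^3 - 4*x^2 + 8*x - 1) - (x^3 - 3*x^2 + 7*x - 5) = 6*x^3 - x^2 + x + 4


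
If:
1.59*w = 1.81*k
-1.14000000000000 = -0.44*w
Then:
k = 2.28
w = 2.59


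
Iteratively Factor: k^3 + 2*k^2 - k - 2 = (k - 1)*(k^2 + 3*k + 2) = (k - 1)*(k + 1)*(k + 2)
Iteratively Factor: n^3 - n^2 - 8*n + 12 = (n - 2)*(n^2 + n - 6) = (n - 2)*(n + 3)*(n - 2)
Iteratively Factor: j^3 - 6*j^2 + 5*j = (j - 5)*(j^2 - j) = j*(j - 5)*(j - 1)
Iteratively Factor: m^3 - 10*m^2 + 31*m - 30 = (m - 5)*(m^2 - 5*m + 6) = (m - 5)*(m - 2)*(m - 3)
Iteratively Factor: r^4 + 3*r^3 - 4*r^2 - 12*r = (r + 3)*(r^3 - 4*r) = (r + 2)*(r + 3)*(r^2 - 2*r) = (r - 2)*(r + 2)*(r + 3)*(r)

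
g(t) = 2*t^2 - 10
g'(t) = 4*t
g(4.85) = 37.04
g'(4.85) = 19.40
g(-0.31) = -9.81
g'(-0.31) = -1.24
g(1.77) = -3.73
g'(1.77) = 7.08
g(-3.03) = 8.36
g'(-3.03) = -12.12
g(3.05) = 8.60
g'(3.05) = 12.20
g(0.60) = -9.28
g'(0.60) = 2.40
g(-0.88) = -8.45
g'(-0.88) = -3.52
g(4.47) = 29.96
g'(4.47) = 17.88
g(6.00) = 62.00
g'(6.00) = 24.00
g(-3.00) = 8.00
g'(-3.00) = -12.00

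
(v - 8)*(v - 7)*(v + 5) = v^3 - 10*v^2 - 19*v + 280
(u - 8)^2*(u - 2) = u^3 - 18*u^2 + 96*u - 128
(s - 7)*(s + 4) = s^2 - 3*s - 28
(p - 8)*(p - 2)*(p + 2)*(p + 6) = p^4 - 2*p^3 - 52*p^2 + 8*p + 192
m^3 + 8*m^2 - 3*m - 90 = (m - 3)*(m + 5)*(m + 6)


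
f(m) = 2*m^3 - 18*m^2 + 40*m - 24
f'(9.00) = 202.00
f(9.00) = 336.00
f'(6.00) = 40.00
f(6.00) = 0.00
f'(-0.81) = 73.10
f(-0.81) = -69.27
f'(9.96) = 276.65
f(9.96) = 564.87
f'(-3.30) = 224.14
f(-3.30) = -423.89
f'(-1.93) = 131.83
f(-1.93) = -182.63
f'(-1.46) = 105.35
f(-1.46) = -126.99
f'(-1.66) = 116.29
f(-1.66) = -149.15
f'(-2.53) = 169.49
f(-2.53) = -272.80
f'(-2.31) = 155.18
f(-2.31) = -237.10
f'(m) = 6*m^2 - 36*m + 40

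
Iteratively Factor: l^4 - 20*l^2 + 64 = (l - 4)*(l^3 + 4*l^2 - 4*l - 16) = (l - 4)*(l + 2)*(l^2 + 2*l - 8) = (l - 4)*(l - 2)*(l + 2)*(l + 4)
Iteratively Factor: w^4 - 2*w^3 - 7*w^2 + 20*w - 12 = (w - 1)*(w^3 - w^2 - 8*w + 12) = (w - 2)*(w - 1)*(w^2 + w - 6) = (w - 2)*(w - 1)*(w + 3)*(w - 2)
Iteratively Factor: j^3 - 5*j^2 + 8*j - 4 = (j - 1)*(j^2 - 4*j + 4) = (j - 2)*(j - 1)*(j - 2)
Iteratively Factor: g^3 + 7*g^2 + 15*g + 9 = (g + 1)*(g^2 + 6*g + 9) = (g + 1)*(g + 3)*(g + 3)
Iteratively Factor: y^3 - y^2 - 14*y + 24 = (y - 2)*(y^2 + y - 12) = (y - 2)*(y + 4)*(y - 3)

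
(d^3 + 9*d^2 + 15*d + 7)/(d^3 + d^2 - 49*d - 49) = (d + 1)/(d - 7)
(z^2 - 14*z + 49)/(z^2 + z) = (z^2 - 14*z + 49)/(z*(z + 1))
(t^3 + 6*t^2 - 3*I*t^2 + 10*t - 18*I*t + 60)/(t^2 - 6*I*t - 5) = (t^2 + 2*t*(3 + I) + 12*I)/(t - I)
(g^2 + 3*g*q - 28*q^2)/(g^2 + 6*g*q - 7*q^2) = (-g + 4*q)/(-g + q)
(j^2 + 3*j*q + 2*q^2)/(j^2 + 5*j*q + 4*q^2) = (j + 2*q)/(j + 4*q)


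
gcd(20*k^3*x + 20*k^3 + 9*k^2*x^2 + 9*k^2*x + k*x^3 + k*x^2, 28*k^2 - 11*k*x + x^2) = 1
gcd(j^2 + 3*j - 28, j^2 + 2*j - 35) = j + 7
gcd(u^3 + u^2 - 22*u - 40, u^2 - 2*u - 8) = u + 2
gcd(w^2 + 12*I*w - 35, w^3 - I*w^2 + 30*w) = w + 5*I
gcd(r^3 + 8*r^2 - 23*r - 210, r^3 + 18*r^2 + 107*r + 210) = r^2 + 13*r + 42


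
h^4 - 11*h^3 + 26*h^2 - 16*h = h*(h - 8)*(h - 2)*(h - 1)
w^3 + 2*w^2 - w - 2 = (w - 1)*(w + 1)*(w + 2)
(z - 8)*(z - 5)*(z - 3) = z^3 - 16*z^2 + 79*z - 120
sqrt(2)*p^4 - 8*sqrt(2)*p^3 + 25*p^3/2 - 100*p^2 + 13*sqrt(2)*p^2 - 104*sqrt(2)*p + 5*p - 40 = (p - 8)*(p + sqrt(2))*(p + 5*sqrt(2))*(sqrt(2)*p + 1/2)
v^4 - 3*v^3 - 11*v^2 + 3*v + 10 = (v - 5)*(v - 1)*(v + 1)*(v + 2)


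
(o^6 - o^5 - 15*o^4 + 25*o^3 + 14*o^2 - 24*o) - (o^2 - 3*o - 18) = o^6 - o^5 - 15*o^4 + 25*o^3 + 13*o^2 - 21*o + 18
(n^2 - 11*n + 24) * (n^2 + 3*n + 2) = n^4 - 8*n^3 - 7*n^2 + 50*n + 48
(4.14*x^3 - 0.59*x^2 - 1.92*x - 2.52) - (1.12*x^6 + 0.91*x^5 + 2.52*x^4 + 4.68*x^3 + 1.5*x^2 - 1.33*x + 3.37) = -1.12*x^6 - 0.91*x^5 - 2.52*x^4 - 0.54*x^3 - 2.09*x^2 - 0.59*x - 5.89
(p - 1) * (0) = 0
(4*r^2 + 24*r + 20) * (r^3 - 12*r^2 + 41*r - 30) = 4*r^5 - 24*r^4 - 104*r^3 + 624*r^2 + 100*r - 600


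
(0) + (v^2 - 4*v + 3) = v^2 - 4*v + 3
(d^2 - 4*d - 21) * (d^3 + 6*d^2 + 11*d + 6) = d^5 + 2*d^4 - 34*d^3 - 164*d^2 - 255*d - 126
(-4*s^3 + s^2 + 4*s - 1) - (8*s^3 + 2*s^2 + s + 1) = -12*s^3 - s^2 + 3*s - 2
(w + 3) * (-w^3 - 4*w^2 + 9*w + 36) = -w^4 - 7*w^3 - 3*w^2 + 63*w + 108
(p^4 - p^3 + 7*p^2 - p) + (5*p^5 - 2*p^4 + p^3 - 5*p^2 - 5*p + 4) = 5*p^5 - p^4 + 2*p^2 - 6*p + 4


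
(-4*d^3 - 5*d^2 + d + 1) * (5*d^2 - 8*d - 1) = -20*d^5 + 7*d^4 + 49*d^3 + 2*d^2 - 9*d - 1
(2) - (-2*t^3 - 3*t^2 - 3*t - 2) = 2*t^3 + 3*t^2 + 3*t + 4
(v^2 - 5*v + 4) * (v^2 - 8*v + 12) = v^4 - 13*v^3 + 56*v^2 - 92*v + 48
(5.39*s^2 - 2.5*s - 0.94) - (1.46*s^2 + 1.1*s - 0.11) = 3.93*s^2 - 3.6*s - 0.83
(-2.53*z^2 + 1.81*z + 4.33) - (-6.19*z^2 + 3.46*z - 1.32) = 3.66*z^2 - 1.65*z + 5.65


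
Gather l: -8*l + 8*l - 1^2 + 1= 0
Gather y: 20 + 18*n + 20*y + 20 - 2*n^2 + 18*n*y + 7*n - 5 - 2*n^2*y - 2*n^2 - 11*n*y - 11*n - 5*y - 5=-4*n^2 + 14*n + y*(-2*n^2 + 7*n + 15) + 30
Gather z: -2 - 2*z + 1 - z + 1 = -3*z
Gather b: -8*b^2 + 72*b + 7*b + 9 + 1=-8*b^2 + 79*b + 10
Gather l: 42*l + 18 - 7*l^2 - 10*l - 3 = -7*l^2 + 32*l + 15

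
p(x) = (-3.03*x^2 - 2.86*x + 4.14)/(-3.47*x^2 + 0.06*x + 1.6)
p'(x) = (-6.06*x - 2.86)/(-3.47*x^2 + 0.06*x + 1.6) + (6.94*x - 0.06)*(-3.03*x^2 - 2.86*x + 4.14)/(-3.47*x^2 + 0.06*x + 1.6)^2 = (-10.106*x^2 + 19.0356*x - 4.8244)/(12.0409*x^4 - 0.4164*x^3 - 11.1004*x^2 + 0.192*x + 2.56)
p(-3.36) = 0.54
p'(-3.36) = -0.13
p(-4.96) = 0.67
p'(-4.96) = -0.05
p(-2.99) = 0.49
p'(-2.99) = -0.17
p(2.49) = 1.10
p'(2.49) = -0.05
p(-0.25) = 3.41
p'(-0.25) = -5.46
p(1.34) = 1.13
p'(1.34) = 0.12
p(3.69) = 1.05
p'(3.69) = -0.03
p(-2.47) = 0.37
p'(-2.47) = -0.29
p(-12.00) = 0.80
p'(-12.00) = -0.01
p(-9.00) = 0.77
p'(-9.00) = -0.01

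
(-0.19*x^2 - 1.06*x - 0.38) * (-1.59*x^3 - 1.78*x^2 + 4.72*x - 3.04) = 0.3021*x^5 + 2.0236*x^4 + 1.5942*x^3 - 3.7492*x^2 + 1.4288*x + 1.1552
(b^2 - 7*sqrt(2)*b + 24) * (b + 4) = b^3 - 7*sqrt(2)*b^2 + 4*b^2 - 28*sqrt(2)*b + 24*b + 96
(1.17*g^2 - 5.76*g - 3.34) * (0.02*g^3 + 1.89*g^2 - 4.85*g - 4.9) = 0.0234*g^5 + 2.0961*g^4 - 16.6277*g^3 + 15.8904*g^2 + 44.423*g + 16.366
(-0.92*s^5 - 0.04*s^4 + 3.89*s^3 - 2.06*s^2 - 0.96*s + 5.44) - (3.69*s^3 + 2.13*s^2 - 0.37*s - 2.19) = -0.92*s^5 - 0.04*s^4 + 0.2*s^3 - 4.19*s^2 - 0.59*s + 7.63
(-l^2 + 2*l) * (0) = 0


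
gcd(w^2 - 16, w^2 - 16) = w^2 - 16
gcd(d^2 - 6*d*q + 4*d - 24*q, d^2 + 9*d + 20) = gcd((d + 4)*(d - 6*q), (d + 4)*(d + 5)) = d + 4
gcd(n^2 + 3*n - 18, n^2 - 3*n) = n - 3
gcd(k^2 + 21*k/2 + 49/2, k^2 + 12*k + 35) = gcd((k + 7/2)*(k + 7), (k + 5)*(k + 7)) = k + 7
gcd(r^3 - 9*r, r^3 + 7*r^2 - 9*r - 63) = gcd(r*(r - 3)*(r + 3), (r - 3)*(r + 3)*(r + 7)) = r^2 - 9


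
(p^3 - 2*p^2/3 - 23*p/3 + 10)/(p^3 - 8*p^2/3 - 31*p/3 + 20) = (p - 2)/(p - 4)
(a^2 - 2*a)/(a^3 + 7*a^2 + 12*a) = (a - 2)/(a^2 + 7*a + 12)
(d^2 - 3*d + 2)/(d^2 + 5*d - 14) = (d - 1)/(d + 7)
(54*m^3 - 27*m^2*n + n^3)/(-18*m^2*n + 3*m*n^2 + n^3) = (-3*m + n)/n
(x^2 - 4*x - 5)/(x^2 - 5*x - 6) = (x - 5)/(x - 6)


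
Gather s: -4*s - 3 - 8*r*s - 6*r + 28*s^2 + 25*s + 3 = -6*r + 28*s^2 + s*(21 - 8*r)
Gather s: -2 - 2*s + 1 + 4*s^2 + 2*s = 4*s^2 - 1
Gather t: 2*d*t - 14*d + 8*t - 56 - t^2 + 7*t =-14*d - t^2 + t*(2*d + 15) - 56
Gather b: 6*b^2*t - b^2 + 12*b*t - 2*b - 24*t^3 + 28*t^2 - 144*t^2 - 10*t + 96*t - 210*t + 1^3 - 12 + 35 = b^2*(6*t - 1) + b*(12*t - 2) - 24*t^3 - 116*t^2 - 124*t + 24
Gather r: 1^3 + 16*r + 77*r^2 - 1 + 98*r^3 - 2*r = 98*r^3 + 77*r^2 + 14*r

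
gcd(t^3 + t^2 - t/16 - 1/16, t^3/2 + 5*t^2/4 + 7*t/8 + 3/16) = 1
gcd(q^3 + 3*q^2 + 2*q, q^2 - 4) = q + 2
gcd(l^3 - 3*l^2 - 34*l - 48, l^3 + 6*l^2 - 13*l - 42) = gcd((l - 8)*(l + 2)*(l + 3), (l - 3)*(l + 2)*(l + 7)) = l + 2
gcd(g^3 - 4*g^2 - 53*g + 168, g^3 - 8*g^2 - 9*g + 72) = g^2 - 11*g + 24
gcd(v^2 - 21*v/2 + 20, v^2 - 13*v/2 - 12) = v - 8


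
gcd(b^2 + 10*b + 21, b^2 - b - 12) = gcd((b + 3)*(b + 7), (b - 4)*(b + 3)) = b + 3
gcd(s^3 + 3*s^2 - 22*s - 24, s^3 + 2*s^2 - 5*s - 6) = s + 1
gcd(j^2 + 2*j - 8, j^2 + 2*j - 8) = j^2 + 2*j - 8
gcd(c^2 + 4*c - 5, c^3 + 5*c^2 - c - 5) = c^2 + 4*c - 5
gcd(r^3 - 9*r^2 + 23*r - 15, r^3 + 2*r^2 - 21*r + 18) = r^2 - 4*r + 3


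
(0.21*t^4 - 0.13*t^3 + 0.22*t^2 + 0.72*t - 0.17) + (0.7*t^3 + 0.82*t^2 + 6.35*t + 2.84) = 0.21*t^4 + 0.57*t^3 + 1.04*t^2 + 7.07*t + 2.67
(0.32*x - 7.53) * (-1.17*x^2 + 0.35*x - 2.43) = -0.3744*x^3 + 8.9221*x^2 - 3.4131*x + 18.2979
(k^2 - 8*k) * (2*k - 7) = 2*k^3 - 23*k^2 + 56*k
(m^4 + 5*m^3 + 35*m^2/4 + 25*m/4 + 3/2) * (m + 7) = m^5 + 12*m^4 + 175*m^3/4 + 135*m^2/2 + 181*m/4 + 21/2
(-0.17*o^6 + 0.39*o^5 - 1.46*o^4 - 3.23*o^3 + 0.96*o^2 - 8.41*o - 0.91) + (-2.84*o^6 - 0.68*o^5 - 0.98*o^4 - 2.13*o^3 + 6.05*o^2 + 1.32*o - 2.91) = -3.01*o^6 - 0.29*o^5 - 2.44*o^4 - 5.36*o^3 + 7.01*o^2 - 7.09*o - 3.82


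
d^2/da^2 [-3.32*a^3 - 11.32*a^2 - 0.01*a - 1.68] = -19.92*a - 22.64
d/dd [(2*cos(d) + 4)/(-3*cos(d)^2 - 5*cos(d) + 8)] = 6*(sin(d)^2 - 4*cos(d) - 7)*sin(d)/(3*cos(d)^2 + 5*cos(d) - 8)^2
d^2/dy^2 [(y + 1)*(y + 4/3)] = 2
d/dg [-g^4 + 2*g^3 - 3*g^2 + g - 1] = -4*g^3 + 6*g^2 - 6*g + 1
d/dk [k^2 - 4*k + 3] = 2*k - 4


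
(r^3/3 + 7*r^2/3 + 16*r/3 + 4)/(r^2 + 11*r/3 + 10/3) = (r^2 + 5*r + 6)/(3*r + 5)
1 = 1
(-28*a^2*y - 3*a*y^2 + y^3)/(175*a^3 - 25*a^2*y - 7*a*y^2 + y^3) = y*(4*a + y)/(-25*a^2 + y^2)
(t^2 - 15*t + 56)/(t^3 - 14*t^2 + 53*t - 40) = (t - 7)/(t^2 - 6*t + 5)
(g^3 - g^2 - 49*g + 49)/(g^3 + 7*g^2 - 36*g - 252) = (g^2 - 8*g + 7)/(g^2 - 36)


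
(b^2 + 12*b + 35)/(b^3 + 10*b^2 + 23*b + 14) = (b + 5)/(b^2 + 3*b + 2)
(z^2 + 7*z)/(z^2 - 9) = z*(z + 7)/(z^2 - 9)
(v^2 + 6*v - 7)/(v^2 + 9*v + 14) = (v - 1)/(v + 2)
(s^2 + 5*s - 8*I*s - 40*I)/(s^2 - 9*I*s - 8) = (s + 5)/(s - I)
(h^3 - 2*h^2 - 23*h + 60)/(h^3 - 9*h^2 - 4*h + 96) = (h^2 + 2*h - 15)/(h^2 - 5*h - 24)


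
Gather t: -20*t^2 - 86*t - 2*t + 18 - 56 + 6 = -20*t^2 - 88*t - 32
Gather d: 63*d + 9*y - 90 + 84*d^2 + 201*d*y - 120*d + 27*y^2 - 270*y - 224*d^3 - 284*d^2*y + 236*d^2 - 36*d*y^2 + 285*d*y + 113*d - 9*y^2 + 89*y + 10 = -224*d^3 + d^2*(320 - 284*y) + d*(-36*y^2 + 486*y + 56) + 18*y^2 - 172*y - 80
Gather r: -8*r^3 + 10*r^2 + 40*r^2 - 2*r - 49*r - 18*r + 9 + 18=-8*r^3 + 50*r^2 - 69*r + 27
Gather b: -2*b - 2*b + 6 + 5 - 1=10 - 4*b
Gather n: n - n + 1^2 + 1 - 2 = 0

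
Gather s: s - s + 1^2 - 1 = 0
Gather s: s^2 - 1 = s^2 - 1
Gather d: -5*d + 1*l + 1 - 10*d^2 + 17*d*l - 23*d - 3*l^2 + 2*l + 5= -10*d^2 + d*(17*l - 28) - 3*l^2 + 3*l + 6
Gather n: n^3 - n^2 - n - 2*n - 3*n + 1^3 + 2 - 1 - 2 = n^3 - n^2 - 6*n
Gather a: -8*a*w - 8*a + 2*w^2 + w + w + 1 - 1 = a*(-8*w - 8) + 2*w^2 + 2*w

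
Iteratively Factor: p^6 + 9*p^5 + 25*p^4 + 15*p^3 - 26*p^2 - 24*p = (p + 4)*(p^5 + 5*p^4 + 5*p^3 - 5*p^2 - 6*p) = (p + 3)*(p + 4)*(p^4 + 2*p^3 - p^2 - 2*p) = (p + 2)*(p + 3)*(p + 4)*(p^3 - p) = (p - 1)*(p + 2)*(p + 3)*(p + 4)*(p^2 + p) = (p - 1)*(p + 1)*(p + 2)*(p + 3)*(p + 4)*(p)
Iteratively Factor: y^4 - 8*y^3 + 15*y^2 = (y)*(y^3 - 8*y^2 + 15*y) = y*(y - 3)*(y^2 - 5*y) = y*(y - 5)*(y - 3)*(y)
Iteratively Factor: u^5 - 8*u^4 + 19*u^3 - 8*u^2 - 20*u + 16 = (u + 1)*(u^4 - 9*u^3 + 28*u^2 - 36*u + 16) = (u - 2)*(u + 1)*(u^3 - 7*u^2 + 14*u - 8) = (u - 4)*(u - 2)*(u + 1)*(u^2 - 3*u + 2) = (u - 4)*(u - 2)^2*(u + 1)*(u - 1)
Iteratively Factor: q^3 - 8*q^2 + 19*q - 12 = (q - 1)*(q^2 - 7*q + 12) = (q - 3)*(q - 1)*(q - 4)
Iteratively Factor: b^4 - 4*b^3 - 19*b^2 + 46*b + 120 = (b + 2)*(b^3 - 6*b^2 - 7*b + 60) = (b - 5)*(b + 2)*(b^2 - b - 12) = (b - 5)*(b + 2)*(b + 3)*(b - 4)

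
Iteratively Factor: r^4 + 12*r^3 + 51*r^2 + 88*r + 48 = (r + 4)*(r^3 + 8*r^2 + 19*r + 12) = (r + 4)^2*(r^2 + 4*r + 3) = (r + 3)*(r + 4)^2*(r + 1)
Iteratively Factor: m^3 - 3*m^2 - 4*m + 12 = (m - 3)*(m^2 - 4) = (m - 3)*(m - 2)*(m + 2)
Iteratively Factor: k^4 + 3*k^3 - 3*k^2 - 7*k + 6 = (k + 3)*(k^3 - 3*k + 2) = (k + 2)*(k + 3)*(k^2 - 2*k + 1) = (k - 1)*(k + 2)*(k + 3)*(k - 1)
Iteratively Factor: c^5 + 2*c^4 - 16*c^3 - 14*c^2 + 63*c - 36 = (c - 1)*(c^4 + 3*c^3 - 13*c^2 - 27*c + 36) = (c - 1)*(c + 3)*(c^3 - 13*c + 12) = (c - 3)*(c - 1)*(c + 3)*(c^2 + 3*c - 4) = (c - 3)*(c - 1)^2*(c + 3)*(c + 4)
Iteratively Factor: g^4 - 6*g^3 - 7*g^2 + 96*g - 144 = (g - 4)*(g^3 - 2*g^2 - 15*g + 36) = (g - 4)*(g + 4)*(g^2 - 6*g + 9) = (g - 4)*(g - 3)*(g + 4)*(g - 3)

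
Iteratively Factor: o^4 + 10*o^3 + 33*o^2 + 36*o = (o + 3)*(o^3 + 7*o^2 + 12*o) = (o + 3)^2*(o^2 + 4*o) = o*(o + 3)^2*(o + 4)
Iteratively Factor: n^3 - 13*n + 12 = (n - 3)*(n^2 + 3*n - 4) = (n - 3)*(n + 4)*(n - 1)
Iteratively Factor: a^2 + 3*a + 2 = (a + 1)*(a + 2)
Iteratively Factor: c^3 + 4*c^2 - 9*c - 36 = (c - 3)*(c^2 + 7*c + 12) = (c - 3)*(c + 4)*(c + 3)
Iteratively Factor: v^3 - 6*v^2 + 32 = (v - 4)*(v^2 - 2*v - 8) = (v - 4)^2*(v + 2)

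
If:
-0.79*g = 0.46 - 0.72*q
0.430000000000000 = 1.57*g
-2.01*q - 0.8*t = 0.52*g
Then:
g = 0.27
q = 0.94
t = -2.54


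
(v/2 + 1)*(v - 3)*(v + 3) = v^3/2 + v^2 - 9*v/2 - 9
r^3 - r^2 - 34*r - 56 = (r - 7)*(r + 2)*(r + 4)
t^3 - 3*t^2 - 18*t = t*(t - 6)*(t + 3)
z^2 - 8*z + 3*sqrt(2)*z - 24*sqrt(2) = (z - 8)*(z + 3*sqrt(2))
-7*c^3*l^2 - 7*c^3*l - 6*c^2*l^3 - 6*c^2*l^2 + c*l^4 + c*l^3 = l*(-7*c + l)*(c + l)*(c*l + c)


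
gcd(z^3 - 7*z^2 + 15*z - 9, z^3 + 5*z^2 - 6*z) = z - 1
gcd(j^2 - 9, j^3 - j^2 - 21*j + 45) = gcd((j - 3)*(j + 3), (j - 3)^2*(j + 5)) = j - 3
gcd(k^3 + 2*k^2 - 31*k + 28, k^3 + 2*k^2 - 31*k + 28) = k^3 + 2*k^2 - 31*k + 28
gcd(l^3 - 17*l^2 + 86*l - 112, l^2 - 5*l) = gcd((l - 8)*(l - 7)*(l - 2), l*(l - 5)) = 1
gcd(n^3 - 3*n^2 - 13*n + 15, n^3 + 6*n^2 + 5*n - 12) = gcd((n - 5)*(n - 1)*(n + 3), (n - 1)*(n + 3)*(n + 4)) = n^2 + 2*n - 3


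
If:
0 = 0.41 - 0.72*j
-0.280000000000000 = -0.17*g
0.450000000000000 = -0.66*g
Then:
No Solution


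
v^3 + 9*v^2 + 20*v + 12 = (v + 1)*(v + 2)*(v + 6)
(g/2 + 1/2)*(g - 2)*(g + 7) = g^3/2 + 3*g^2 - 9*g/2 - 7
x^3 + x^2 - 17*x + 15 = (x - 3)*(x - 1)*(x + 5)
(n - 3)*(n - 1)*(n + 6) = n^3 + 2*n^2 - 21*n + 18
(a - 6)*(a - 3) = a^2 - 9*a + 18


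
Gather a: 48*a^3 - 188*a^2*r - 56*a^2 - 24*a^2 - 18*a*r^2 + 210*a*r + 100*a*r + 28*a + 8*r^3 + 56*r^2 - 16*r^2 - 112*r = 48*a^3 + a^2*(-188*r - 80) + a*(-18*r^2 + 310*r + 28) + 8*r^3 + 40*r^2 - 112*r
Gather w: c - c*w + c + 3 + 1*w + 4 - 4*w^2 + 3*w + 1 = 2*c - 4*w^2 + w*(4 - c) + 8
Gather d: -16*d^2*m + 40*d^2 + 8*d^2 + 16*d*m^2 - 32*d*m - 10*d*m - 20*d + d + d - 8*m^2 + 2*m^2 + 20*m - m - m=d^2*(48 - 16*m) + d*(16*m^2 - 42*m - 18) - 6*m^2 + 18*m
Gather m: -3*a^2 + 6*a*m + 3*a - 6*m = -3*a^2 + 3*a + m*(6*a - 6)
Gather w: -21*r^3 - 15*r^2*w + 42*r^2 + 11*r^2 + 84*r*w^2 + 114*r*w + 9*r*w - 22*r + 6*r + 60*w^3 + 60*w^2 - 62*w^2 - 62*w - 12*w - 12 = -21*r^3 + 53*r^2 - 16*r + 60*w^3 + w^2*(84*r - 2) + w*(-15*r^2 + 123*r - 74) - 12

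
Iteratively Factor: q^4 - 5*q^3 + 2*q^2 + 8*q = (q - 4)*(q^3 - q^2 - 2*q) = (q - 4)*(q + 1)*(q^2 - 2*q) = q*(q - 4)*(q + 1)*(q - 2)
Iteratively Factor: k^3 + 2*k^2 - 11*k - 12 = (k + 4)*(k^2 - 2*k - 3) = (k + 1)*(k + 4)*(k - 3)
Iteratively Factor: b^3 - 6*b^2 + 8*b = (b - 4)*(b^2 - 2*b) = b*(b - 4)*(b - 2)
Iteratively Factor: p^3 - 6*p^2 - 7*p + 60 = (p - 4)*(p^2 - 2*p - 15) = (p - 4)*(p + 3)*(p - 5)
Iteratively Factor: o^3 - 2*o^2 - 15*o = (o + 3)*(o^2 - 5*o) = o*(o + 3)*(o - 5)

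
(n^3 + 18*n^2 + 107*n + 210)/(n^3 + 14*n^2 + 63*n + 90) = (n + 7)/(n + 3)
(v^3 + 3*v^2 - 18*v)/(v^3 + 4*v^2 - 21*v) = (v + 6)/(v + 7)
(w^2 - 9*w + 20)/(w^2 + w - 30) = (w - 4)/(w + 6)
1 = 1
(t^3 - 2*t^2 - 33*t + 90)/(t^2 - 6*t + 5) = (t^2 + 3*t - 18)/(t - 1)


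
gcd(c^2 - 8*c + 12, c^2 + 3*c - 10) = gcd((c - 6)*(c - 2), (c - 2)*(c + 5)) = c - 2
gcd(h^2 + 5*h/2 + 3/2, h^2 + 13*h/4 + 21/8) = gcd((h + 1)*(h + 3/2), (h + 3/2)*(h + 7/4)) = h + 3/2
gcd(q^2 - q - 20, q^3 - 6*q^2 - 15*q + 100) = q^2 - q - 20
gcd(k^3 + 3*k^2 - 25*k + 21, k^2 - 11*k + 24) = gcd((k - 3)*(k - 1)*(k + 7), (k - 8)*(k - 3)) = k - 3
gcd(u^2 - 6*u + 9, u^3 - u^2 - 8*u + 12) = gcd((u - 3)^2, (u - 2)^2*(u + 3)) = 1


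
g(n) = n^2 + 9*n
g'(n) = 2*n + 9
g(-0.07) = -0.63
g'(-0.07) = 8.86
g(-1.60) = -11.84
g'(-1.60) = 5.80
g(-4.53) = -20.25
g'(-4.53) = -0.06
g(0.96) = 9.56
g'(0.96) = 10.92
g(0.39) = 3.66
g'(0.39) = 9.78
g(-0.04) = -0.36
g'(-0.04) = 8.92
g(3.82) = 48.97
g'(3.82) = 16.64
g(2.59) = 30.02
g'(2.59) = 14.18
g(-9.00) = 0.00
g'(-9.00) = -9.00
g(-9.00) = 0.00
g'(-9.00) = -9.00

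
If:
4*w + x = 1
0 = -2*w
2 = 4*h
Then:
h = 1/2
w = 0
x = 1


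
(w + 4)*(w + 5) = w^2 + 9*w + 20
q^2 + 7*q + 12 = (q + 3)*(q + 4)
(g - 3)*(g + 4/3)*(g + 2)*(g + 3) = g^4 + 10*g^3/3 - 19*g^2/3 - 30*g - 24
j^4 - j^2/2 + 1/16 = (j - 1/2)^2*(j + 1/2)^2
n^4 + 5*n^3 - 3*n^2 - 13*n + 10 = (n - 1)^2*(n + 2)*(n + 5)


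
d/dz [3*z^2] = 6*z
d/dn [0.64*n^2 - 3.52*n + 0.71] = 1.28*n - 3.52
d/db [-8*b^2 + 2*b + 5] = 2 - 16*b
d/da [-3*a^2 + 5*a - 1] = 5 - 6*a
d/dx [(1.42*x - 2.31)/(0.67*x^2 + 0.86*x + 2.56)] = (-0.9514*x^2 + 3.0954*x + 5.6218)/(0.4489*x^4 + 1.1524*x^3 + 4.17*x^2 + 4.4032*x + 6.5536)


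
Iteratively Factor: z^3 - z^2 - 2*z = (z + 1)*(z^2 - 2*z) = z*(z + 1)*(z - 2)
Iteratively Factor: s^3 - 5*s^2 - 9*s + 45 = (s - 5)*(s^2 - 9) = (s - 5)*(s - 3)*(s + 3)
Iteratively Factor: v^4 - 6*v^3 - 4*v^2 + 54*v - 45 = (v - 5)*(v^3 - v^2 - 9*v + 9) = (v - 5)*(v - 1)*(v^2 - 9) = (v - 5)*(v - 1)*(v + 3)*(v - 3)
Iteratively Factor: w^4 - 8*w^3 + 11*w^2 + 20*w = (w + 1)*(w^3 - 9*w^2 + 20*w) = (w - 4)*(w + 1)*(w^2 - 5*w) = (w - 5)*(w - 4)*(w + 1)*(w)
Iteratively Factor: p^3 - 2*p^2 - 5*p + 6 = (p - 1)*(p^2 - p - 6) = (p - 1)*(p + 2)*(p - 3)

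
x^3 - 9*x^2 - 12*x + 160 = (x - 8)*(x - 5)*(x + 4)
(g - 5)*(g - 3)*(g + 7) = g^3 - g^2 - 41*g + 105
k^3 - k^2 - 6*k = k*(k - 3)*(k + 2)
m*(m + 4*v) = m^2 + 4*m*v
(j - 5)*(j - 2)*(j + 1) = j^3 - 6*j^2 + 3*j + 10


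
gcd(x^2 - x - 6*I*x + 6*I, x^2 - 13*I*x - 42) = x - 6*I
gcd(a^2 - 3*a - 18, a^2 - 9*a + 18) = a - 6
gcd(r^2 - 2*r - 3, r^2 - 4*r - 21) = 1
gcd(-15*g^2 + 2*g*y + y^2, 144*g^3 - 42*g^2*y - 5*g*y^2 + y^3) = -3*g + y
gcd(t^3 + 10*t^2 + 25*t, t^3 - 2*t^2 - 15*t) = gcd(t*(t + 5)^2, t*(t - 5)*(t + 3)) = t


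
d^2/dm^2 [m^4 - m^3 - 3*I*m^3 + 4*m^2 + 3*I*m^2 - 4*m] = 12*m^2 + m*(-6 - 18*I) + 8 + 6*I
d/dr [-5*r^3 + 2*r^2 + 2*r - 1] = -15*r^2 + 4*r + 2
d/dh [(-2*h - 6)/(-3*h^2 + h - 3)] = 2*(3*h^2 - h - (h + 3)*(6*h - 1) + 3)/(3*h^2 - h + 3)^2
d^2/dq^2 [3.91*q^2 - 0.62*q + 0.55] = 7.82000000000000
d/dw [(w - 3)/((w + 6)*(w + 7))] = (-w^2 + 6*w + 81)/(w^4 + 26*w^3 + 253*w^2 + 1092*w + 1764)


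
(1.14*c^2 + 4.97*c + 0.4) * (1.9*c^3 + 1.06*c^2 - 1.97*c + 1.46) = 2.166*c^5 + 10.6514*c^4 + 3.7824*c^3 - 7.7025*c^2 + 6.4682*c + 0.584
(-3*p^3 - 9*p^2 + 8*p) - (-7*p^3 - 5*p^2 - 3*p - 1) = 4*p^3 - 4*p^2 + 11*p + 1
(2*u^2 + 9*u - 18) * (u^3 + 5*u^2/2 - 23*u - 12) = 2*u^5 + 14*u^4 - 83*u^3/2 - 276*u^2 + 306*u + 216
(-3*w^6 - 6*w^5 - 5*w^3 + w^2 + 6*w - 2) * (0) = 0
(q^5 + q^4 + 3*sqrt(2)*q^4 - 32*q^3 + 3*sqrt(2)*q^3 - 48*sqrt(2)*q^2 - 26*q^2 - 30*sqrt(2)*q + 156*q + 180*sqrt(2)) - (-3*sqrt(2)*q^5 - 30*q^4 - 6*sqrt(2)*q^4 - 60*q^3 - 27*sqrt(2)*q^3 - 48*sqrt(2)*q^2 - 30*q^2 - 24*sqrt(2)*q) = q^5 + 3*sqrt(2)*q^5 + 9*sqrt(2)*q^4 + 31*q^4 + 28*q^3 + 30*sqrt(2)*q^3 + 4*q^2 - 6*sqrt(2)*q + 156*q + 180*sqrt(2)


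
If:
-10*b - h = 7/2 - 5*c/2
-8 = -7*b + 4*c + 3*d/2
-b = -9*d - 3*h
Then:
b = -3*h/25 - 408/275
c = -2*h/25 - 1247/275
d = -26*h/75 - 136/825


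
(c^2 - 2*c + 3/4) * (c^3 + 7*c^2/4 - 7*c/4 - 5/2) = c^5 - c^4/4 - 9*c^3/2 + 37*c^2/16 + 59*c/16 - 15/8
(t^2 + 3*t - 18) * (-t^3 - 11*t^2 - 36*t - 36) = -t^5 - 14*t^4 - 51*t^3 + 54*t^2 + 540*t + 648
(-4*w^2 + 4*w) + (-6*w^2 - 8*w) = -10*w^2 - 4*w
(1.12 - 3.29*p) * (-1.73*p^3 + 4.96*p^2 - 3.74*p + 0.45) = 5.6917*p^4 - 18.256*p^3 + 17.8598*p^2 - 5.6693*p + 0.504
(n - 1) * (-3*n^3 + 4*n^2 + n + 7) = -3*n^4 + 7*n^3 - 3*n^2 + 6*n - 7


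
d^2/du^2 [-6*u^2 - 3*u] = -12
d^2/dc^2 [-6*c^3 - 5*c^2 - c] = -36*c - 10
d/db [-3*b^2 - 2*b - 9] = -6*b - 2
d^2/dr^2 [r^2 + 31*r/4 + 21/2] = 2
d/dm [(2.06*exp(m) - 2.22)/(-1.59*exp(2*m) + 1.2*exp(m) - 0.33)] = (3.2754*exp(2*m) - 7.0596*exp(m) + 1.9842)*exp(m)/(2.5281*exp(4*m) - 3.816*exp(3*m) + 2.4894*exp(2*m) - 0.792*exp(m) + 0.1089)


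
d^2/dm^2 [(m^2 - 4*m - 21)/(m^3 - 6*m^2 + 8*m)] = 2*(m^6 - 12*m^5 - 78*m^4 + 944*m^3 - 2772*m^2 + 3024*m - 1344)/(m^3*(m^6 - 18*m^5 + 132*m^4 - 504*m^3 + 1056*m^2 - 1152*m + 512))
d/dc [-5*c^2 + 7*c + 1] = 7 - 10*c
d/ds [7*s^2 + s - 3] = 14*s + 1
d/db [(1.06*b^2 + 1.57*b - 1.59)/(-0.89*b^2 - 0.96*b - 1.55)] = (0.3797*b^2 - 6.1162*b - 3.9599)/(0.7921*b^4 + 1.7088*b^3 + 3.6806*b^2 + 2.976*b + 2.4025)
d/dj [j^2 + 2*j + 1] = 2*j + 2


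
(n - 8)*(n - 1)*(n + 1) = n^3 - 8*n^2 - n + 8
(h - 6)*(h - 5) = h^2 - 11*h + 30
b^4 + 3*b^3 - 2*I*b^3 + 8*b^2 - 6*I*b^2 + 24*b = b*(b + 3)*(b - 4*I)*(b + 2*I)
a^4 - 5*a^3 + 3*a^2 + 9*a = a*(a - 3)^2*(a + 1)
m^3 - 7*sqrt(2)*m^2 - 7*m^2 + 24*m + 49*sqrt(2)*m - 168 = (m - 7)*(m - 4*sqrt(2))*(m - 3*sqrt(2))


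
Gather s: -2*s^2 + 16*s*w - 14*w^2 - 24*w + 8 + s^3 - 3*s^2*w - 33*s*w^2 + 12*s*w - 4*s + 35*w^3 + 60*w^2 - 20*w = s^3 + s^2*(-3*w - 2) + s*(-33*w^2 + 28*w - 4) + 35*w^3 + 46*w^2 - 44*w + 8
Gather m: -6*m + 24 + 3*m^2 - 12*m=3*m^2 - 18*m + 24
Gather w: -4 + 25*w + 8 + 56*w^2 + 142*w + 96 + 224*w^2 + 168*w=280*w^2 + 335*w + 100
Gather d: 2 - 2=0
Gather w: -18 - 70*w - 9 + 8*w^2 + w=8*w^2 - 69*w - 27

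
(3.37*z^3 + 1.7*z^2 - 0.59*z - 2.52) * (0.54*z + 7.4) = 1.8198*z^4 + 25.856*z^3 + 12.2614*z^2 - 5.7268*z - 18.648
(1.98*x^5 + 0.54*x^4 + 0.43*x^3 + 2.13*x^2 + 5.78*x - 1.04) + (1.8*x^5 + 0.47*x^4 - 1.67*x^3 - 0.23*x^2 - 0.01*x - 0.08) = 3.78*x^5 + 1.01*x^4 - 1.24*x^3 + 1.9*x^2 + 5.77*x - 1.12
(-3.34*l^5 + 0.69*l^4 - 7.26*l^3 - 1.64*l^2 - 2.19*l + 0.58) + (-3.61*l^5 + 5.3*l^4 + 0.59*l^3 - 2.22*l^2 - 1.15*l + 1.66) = -6.95*l^5 + 5.99*l^4 - 6.67*l^3 - 3.86*l^2 - 3.34*l + 2.24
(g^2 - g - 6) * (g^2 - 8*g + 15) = g^4 - 9*g^3 + 17*g^2 + 33*g - 90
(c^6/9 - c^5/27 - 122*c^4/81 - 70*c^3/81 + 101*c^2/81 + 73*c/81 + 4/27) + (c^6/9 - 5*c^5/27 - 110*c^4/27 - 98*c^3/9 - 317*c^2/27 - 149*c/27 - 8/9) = 2*c^6/9 - 2*c^5/9 - 452*c^4/81 - 952*c^3/81 - 850*c^2/81 - 374*c/81 - 20/27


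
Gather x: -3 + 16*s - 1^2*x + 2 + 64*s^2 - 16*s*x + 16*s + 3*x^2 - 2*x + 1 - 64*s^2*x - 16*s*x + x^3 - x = 64*s^2 + 32*s + x^3 + 3*x^2 + x*(-64*s^2 - 32*s - 4)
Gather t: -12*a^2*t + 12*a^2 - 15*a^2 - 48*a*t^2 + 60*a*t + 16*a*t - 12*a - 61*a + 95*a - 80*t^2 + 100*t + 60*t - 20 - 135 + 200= -3*a^2 + 22*a + t^2*(-48*a - 80) + t*(-12*a^2 + 76*a + 160) + 45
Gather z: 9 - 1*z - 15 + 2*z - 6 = z - 12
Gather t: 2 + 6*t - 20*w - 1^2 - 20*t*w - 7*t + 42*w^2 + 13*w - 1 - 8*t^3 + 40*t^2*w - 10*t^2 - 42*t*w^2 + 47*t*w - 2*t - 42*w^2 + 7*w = -8*t^3 + t^2*(40*w - 10) + t*(-42*w^2 + 27*w - 3)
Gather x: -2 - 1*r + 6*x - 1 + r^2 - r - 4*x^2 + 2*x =r^2 - 2*r - 4*x^2 + 8*x - 3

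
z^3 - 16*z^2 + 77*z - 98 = (z - 7)^2*(z - 2)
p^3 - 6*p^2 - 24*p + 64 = (p - 8)*(p - 2)*(p + 4)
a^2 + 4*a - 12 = (a - 2)*(a + 6)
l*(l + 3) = l^2 + 3*l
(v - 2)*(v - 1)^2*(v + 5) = v^4 + v^3 - 15*v^2 + 23*v - 10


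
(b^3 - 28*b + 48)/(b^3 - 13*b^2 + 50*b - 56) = (b + 6)/(b - 7)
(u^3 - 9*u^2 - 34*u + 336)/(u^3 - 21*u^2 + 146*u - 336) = (u + 6)/(u - 6)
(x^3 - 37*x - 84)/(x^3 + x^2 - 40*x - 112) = (x + 3)/(x + 4)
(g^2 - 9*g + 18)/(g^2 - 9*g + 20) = (g^2 - 9*g + 18)/(g^2 - 9*g + 20)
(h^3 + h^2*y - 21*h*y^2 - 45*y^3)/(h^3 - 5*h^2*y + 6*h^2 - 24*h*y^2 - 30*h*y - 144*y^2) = (-h^2 + 2*h*y + 15*y^2)/(-h^2 + 8*h*y - 6*h + 48*y)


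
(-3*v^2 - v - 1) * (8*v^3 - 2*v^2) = -24*v^5 - 2*v^4 - 6*v^3 + 2*v^2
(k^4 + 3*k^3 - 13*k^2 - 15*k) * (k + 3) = k^5 + 6*k^4 - 4*k^3 - 54*k^2 - 45*k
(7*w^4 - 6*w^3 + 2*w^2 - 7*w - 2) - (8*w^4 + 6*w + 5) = -w^4 - 6*w^3 + 2*w^2 - 13*w - 7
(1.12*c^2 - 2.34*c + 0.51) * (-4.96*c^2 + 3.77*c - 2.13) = -5.5552*c^4 + 15.8288*c^3 - 13.737*c^2 + 6.9069*c - 1.0863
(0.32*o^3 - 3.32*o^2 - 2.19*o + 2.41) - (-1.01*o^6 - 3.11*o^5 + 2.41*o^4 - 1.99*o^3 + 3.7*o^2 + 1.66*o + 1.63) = 1.01*o^6 + 3.11*o^5 - 2.41*o^4 + 2.31*o^3 - 7.02*o^2 - 3.85*o + 0.78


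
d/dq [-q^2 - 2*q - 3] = -2*q - 2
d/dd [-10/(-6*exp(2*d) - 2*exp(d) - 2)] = (-30*exp(d) - 5)*exp(d)/(3*exp(2*d) + exp(d) + 1)^2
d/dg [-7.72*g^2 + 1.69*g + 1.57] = 1.69 - 15.44*g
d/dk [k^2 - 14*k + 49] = 2*k - 14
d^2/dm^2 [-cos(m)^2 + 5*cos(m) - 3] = -5*cos(m) + 2*cos(2*m)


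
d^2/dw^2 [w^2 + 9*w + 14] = 2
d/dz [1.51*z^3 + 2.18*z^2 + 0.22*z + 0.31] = 4.53*z^2 + 4.36*z + 0.22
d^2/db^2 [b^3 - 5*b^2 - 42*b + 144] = 6*b - 10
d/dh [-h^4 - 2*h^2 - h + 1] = -4*h^3 - 4*h - 1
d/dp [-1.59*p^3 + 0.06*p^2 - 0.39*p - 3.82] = -4.77*p^2 + 0.12*p - 0.39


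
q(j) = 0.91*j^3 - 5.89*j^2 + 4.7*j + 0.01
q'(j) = 2.73*j^2 - 11.78*j + 4.7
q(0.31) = 0.93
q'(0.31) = 1.31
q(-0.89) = -9.48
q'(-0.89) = 17.35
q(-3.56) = -132.43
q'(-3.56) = 81.24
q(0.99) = -0.23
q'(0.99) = -4.29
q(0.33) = 0.95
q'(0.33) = 1.11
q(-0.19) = -1.10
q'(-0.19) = 7.04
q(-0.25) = -1.55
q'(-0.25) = 7.82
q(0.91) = 0.10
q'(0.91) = -3.76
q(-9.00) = -1182.77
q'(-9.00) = 331.85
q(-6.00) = -436.79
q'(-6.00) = 173.66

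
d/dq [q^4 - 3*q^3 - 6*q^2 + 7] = q*(4*q^2 - 9*q - 12)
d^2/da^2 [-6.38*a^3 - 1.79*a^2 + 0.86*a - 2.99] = -38.28*a - 3.58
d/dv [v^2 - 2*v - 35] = 2*v - 2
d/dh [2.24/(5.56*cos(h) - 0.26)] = 12.4544*sin(h)/(5.56*cos(h) - 0.26)^2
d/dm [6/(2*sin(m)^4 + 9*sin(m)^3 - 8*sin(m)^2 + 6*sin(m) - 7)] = 6*(-8*sin(m)^3 - 27*sin(m)^2 + 16*sin(m) - 6)*cos(m)/(2*sin(m)^4 + 9*sin(m)^3 - 8*sin(m)^2 + 6*sin(m) - 7)^2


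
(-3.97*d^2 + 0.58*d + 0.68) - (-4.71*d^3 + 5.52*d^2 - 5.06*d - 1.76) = 4.71*d^3 - 9.49*d^2 + 5.64*d + 2.44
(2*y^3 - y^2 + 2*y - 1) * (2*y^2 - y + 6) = 4*y^5 - 4*y^4 + 17*y^3 - 10*y^2 + 13*y - 6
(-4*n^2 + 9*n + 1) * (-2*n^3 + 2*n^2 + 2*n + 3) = 8*n^5 - 26*n^4 + 8*n^3 + 8*n^2 + 29*n + 3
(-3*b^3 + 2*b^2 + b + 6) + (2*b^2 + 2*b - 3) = -3*b^3 + 4*b^2 + 3*b + 3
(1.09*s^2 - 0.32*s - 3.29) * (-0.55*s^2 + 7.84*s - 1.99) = -0.5995*s^4 + 8.7216*s^3 - 2.8684*s^2 - 25.1568*s + 6.5471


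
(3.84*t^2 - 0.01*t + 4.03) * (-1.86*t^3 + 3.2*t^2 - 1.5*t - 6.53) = -7.1424*t^5 + 12.3066*t^4 - 13.2878*t^3 - 12.1642*t^2 - 5.9797*t - 26.3159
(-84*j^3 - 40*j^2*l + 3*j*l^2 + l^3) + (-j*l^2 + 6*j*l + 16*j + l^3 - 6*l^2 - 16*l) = -84*j^3 - 40*j^2*l + 2*j*l^2 + 6*j*l + 16*j + 2*l^3 - 6*l^2 - 16*l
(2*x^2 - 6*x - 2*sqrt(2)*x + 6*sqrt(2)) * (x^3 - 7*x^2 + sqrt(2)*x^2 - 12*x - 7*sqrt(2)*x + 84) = 2*x^5 - 20*x^4 + 14*x^3 + 24*sqrt(2)*x^2 + 280*x^2 - 588*x - 240*sqrt(2)*x + 504*sqrt(2)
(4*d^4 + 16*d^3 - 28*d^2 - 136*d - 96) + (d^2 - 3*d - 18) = 4*d^4 + 16*d^3 - 27*d^2 - 139*d - 114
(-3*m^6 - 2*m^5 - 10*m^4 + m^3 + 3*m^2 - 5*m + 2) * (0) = 0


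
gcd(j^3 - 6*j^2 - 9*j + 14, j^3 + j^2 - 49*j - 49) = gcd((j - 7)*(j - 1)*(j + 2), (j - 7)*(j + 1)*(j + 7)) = j - 7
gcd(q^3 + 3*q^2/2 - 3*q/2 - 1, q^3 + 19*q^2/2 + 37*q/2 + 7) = q^2 + 5*q/2 + 1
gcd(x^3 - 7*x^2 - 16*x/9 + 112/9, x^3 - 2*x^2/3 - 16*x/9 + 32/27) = x^2 - 16/9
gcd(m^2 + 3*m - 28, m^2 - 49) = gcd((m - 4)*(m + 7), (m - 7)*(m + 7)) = m + 7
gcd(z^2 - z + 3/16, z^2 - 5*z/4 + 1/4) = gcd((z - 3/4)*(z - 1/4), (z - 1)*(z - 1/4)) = z - 1/4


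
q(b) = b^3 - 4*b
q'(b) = 3*b^2 - 4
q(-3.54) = -30.20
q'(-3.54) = 33.59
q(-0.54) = 2.00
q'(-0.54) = -3.13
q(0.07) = -0.28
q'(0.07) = -3.99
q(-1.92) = 0.60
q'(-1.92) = 7.06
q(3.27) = 21.89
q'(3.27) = 28.08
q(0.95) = -2.94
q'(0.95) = -1.29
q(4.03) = 49.33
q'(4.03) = 44.72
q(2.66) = 8.18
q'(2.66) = 17.23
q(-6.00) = -192.00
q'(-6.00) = 104.00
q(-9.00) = -693.00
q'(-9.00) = 239.00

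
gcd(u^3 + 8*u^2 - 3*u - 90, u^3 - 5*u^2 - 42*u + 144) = u^2 + 3*u - 18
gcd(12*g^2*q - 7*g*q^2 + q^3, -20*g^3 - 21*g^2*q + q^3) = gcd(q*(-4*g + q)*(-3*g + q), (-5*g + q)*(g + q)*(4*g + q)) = 1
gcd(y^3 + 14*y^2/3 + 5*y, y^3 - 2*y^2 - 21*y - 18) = y + 3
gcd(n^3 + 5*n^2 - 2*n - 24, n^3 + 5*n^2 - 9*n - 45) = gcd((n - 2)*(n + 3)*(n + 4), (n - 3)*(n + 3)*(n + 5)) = n + 3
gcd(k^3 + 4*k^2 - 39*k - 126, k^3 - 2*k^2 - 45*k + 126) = k^2 + k - 42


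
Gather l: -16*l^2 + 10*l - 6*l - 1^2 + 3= -16*l^2 + 4*l + 2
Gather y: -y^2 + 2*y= -y^2 + 2*y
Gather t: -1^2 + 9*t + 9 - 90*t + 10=18 - 81*t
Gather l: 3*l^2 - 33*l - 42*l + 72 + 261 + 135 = 3*l^2 - 75*l + 468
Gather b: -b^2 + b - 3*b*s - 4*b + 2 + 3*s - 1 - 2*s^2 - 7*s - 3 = -b^2 + b*(-3*s - 3) - 2*s^2 - 4*s - 2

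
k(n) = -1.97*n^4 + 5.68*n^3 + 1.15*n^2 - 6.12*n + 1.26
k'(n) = -7.88*n^3 + 17.04*n^2 + 2.3*n - 6.12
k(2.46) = 5.58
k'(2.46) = -14.65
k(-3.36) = -431.74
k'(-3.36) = 477.44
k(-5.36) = -2433.58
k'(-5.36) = 1684.55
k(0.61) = -1.03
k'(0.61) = -0.17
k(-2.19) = -84.80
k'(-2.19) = 153.34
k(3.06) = -16.68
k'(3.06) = -65.31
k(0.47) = -0.87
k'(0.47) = -2.09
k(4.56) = -315.94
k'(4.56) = -388.48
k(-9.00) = -16916.40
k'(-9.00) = 7097.94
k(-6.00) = -3700.62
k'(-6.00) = 2295.60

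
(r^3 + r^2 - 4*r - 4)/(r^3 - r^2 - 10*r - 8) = (r - 2)/(r - 4)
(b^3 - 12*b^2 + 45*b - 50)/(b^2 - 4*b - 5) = (b^2 - 7*b + 10)/(b + 1)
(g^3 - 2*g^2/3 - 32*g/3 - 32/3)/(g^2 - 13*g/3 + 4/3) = (3*g^2 + 10*g + 8)/(3*g - 1)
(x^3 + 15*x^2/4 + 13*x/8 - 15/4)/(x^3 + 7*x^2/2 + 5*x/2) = (4*x^2 + 5*x - 6)/(4*x*(x + 1))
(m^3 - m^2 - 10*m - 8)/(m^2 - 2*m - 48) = (-m^3 + m^2 + 10*m + 8)/(-m^2 + 2*m + 48)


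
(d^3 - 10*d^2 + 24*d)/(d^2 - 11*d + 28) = d*(d - 6)/(d - 7)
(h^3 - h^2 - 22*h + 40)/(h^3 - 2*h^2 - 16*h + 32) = (h + 5)/(h + 4)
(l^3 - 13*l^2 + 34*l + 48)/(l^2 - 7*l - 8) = l - 6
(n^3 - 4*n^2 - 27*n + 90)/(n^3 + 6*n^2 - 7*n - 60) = (n - 6)/(n + 4)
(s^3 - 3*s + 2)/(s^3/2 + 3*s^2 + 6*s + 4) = 2*(s^2 - 2*s + 1)/(s^2 + 4*s + 4)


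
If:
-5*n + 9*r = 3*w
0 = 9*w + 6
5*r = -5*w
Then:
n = 8/5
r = 2/3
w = -2/3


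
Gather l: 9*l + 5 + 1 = 9*l + 6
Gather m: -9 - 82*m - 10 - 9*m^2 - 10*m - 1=-9*m^2 - 92*m - 20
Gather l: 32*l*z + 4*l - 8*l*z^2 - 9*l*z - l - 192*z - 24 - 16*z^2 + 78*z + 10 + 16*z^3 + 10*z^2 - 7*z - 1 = l*(-8*z^2 + 23*z + 3) + 16*z^3 - 6*z^2 - 121*z - 15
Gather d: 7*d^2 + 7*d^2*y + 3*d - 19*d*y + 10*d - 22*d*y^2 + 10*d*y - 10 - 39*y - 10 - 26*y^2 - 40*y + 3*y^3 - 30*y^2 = d^2*(7*y + 7) + d*(-22*y^2 - 9*y + 13) + 3*y^3 - 56*y^2 - 79*y - 20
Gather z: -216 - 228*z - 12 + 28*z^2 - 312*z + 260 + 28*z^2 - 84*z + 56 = 56*z^2 - 624*z + 88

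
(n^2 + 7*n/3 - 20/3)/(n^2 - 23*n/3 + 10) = (n + 4)/(n - 6)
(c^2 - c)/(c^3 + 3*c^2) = (c - 1)/(c*(c + 3))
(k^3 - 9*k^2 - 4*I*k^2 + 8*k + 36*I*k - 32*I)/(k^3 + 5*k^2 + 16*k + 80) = (k^2 - 9*k + 8)/(k^2 + k*(5 + 4*I) + 20*I)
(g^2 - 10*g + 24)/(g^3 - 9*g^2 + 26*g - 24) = (g - 6)/(g^2 - 5*g + 6)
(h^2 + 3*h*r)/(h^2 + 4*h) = (h + 3*r)/(h + 4)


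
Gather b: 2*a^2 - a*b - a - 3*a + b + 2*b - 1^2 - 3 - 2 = 2*a^2 - 4*a + b*(3 - a) - 6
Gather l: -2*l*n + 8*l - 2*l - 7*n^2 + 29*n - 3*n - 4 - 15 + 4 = l*(6 - 2*n) - 7*n^2 + 26*n - 15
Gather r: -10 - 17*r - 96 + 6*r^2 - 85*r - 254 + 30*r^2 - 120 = 36*r^2 - 102*r - 480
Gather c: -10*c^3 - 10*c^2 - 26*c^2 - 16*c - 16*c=-10*c^3 - 36*c^2 - 32*c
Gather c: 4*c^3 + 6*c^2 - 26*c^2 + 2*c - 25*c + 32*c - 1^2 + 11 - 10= 4*c^3 - 20*c^2 + 9*c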